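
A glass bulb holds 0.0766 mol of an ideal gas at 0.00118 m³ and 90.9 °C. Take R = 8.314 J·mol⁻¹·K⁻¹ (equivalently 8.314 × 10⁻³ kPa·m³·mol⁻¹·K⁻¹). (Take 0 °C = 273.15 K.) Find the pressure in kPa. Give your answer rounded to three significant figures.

P ≈ 196 kPa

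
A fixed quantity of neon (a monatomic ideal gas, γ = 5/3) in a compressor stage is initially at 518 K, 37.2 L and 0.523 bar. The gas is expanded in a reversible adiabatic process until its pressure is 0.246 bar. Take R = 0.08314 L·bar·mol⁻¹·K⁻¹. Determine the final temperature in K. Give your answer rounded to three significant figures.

T₂ ≈ 383 K

Adiabatic (γ = 5/3), T V^(γ−1) and P V^γ constant: T₂ = T₁·(P₂/P₁)^((γ−1)/γ) = 383.1 K; V₂ = V₁·(P₁/P₂)^(1/γ) = 58.49 L.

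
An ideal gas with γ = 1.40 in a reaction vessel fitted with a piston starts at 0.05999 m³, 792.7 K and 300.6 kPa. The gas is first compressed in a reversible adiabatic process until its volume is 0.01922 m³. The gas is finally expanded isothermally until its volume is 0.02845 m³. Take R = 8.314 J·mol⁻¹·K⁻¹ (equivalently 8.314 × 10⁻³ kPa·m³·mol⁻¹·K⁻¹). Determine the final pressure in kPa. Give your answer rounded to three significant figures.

P₃ ≈ 999 kPa

Reversible adiabatic, γ = 1.40: T₂ = T₁·(V₁/V₂)^(γ−1) = 1250 K; P₂ = P₁·(V₁/V₂)^γ = 1479 kPa.
Isothermal, so P V is constant: T₃ = T₂; P₃ = P₂·(V₂/V₃) = 999.3 kPa.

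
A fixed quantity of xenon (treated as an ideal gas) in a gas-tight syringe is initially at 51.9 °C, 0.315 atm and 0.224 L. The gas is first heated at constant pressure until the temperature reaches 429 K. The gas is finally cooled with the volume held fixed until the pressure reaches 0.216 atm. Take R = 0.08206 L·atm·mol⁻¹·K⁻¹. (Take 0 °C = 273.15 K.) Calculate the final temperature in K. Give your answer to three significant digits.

T₃ ≈ 294 K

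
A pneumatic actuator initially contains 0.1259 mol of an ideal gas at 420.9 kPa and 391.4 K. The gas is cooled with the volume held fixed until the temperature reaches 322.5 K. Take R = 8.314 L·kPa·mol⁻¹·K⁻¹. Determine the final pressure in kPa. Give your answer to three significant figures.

P₂ ≈ 347 kPa

From PV = nRT: V₁ = nRT₁/P₁ = 0.9734 L.
Isochoric, so P/T is constant: V₂ = V₁; P₂ = P₁·(T₂/T₁) = 346.8 kPa.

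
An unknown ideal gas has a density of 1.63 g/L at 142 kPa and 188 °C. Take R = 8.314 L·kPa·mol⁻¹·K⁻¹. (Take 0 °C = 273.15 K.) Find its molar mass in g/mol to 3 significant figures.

ρ = PM/(RT) ⇒ M = ρRT/P = (1.63 × 8.314 × 461.1) / 142

M ≈ 44.0 g/mol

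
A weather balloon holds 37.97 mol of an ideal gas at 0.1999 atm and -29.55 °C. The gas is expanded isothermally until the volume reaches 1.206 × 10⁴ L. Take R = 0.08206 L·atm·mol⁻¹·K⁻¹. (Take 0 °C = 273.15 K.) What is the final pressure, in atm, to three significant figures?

Convert: T₁ = 243.6 K.
From PV = nRT: V₁ = nRT₁/P₁ = 3797 L.
T constant ⇒ Boyle's law P V = const: T₂ = T₁; P₂ = P₁·(V₁/V₂) = 0.06294 atm.

P₂ ≈ 0.0629 atm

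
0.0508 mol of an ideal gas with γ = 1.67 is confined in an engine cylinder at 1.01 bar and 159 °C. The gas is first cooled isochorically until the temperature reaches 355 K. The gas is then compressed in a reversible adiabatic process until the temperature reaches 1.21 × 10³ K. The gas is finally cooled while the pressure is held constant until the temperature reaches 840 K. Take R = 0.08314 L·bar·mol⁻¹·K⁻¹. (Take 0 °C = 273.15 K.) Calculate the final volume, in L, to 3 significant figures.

V₄ ≈ 0.201 L

Convert: T₁ = 432.1 K.
From PV = nRT: V₁ = nRT₁/P₁ = 1.807 L.
Isochoric, so P/T is constant: V₂ = V₁; P₂ = P₁·(T₂/T₁) = 0.8297 bar.
Adiabatic (γ = 1.67), T V^(γ−1) and P V^γ constant: P₃ = P₂·(T₃/T₂)^(γ/(γ−1)) = 17.63 bar; V₃ = V₂·(T₂/T₃)^(1/(γ−1)) = 0.2898 L.
P constant ⇒ V ∝ T: P₄ = P₃; V₄ = V₃·(T₄/T₃) = 0.2012 L.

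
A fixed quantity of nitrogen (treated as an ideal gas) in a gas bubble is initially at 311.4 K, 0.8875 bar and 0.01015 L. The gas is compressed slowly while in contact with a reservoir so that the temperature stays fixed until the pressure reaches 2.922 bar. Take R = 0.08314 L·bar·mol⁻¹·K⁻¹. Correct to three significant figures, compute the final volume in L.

T constant ⇒ Boyle's law P V = const: T₂ = T₁; V₂ = V₁·(P₁/P₂) = 0.003083 L.

V₂ ≈ 0.00308 L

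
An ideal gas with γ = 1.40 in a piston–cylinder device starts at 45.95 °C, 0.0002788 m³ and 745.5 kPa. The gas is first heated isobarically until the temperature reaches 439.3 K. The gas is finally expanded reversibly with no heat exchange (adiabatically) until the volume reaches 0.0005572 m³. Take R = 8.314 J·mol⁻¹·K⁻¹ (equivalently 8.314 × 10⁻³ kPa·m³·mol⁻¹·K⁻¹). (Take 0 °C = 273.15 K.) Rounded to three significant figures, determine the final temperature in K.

Convert: T₁ = 319.1 K.
Isobaric, so V/T is constant: P₂ = P₁; V₂ = V₁·(T₂/T₁) = 0.0003838 m³.
Reversible adiabatic, γ = 1.40: T₃ = T₂·(V₂/V₃)^(γ−1) = 378.4 K; P₃ = P₂·(V₂/V₃)^γ = 442.4 kPa.

T₃ ≈ 378 K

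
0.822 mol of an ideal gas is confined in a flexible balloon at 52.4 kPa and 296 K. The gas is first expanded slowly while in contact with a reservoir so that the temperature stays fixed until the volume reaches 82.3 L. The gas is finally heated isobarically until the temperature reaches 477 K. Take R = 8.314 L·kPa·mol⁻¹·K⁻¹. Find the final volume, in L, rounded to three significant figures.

From PV = nRT: V₁ = nRT₁/P₁ = 38.60 L.
Isothermal, so P V is constant: T₂ = T₁; P₂ = P₁·(V₁/V₂) = 24.58 kPa.
P constant ⇒ V ∝ T: P₃ = P₂; V₃ = V₂·(T₃/T₂) = 132.6 L.

V₃ ≈ 133 L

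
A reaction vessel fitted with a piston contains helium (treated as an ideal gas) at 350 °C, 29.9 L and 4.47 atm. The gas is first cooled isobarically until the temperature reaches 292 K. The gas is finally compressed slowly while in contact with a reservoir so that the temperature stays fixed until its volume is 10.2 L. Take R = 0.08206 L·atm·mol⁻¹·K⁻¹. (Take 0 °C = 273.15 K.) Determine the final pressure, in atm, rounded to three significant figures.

Convert: T₁ = 623.1 K.
P constant ⇒ V ∝ T: P₂ = P₁; V₂ = V₁·(T₂/T₁) = 14.01 L.
Isothermal, so P V is constant: T₃ = T₂; P₃ = P₂·(V₂/V₃) = 6.140 atm.

P₃ ≈ 6.14 atm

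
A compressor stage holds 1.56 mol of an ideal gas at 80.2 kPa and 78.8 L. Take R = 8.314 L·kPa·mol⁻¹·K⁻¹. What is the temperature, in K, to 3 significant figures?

T ≈ 487 K

PV = nRT ⇒ T = PV/(nR) = (80.2 × 78.8) / (1.56 × 8.314)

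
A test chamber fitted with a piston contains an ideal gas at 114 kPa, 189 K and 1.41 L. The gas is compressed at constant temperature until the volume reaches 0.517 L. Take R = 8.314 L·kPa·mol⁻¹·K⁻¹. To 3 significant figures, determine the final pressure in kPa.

T constant ⇒ Boyle's law P V = const: T₂ = T₁; P₂ = P₁·(V₁/V₂) = 310.9 kPa.

P₂ ≈ 311 kPa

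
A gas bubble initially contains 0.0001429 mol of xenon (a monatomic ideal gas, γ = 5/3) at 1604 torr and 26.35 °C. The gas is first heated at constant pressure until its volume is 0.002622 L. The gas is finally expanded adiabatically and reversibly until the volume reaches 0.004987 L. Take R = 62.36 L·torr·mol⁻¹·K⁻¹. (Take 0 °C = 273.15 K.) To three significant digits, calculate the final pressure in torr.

P₃ ≈ 549 torr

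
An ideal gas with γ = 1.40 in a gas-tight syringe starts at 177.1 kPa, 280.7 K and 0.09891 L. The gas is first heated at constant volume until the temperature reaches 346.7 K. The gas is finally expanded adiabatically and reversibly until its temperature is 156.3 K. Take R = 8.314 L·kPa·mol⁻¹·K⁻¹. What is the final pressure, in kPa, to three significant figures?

P₃ ≈ 13.5 kPa

Isochoric, so P/T is constant: V₂ = V₁; P₂ = P₁·(T₂/T₁) = 218.7 kPa.
Adiabatic (γ = 1.40), T V^(γ−1) and P V^γ constant: P₃ = P₂·(T₃/T₂)^(γ/(γ−1)) = 13.46 kPa; V₃ = V₂·(T₂/T₃)^(1/(γ−1)) = 0.7248 L.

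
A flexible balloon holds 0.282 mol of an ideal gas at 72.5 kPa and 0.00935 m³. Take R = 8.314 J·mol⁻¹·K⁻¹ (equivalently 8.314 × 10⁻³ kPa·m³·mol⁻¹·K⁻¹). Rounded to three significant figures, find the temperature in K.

PV = nRT ⇒ T = PV/(nR) = (72.5 × 0.00935) / (0.282 × 8.314 × 10⁻³)

T ≈ 289 K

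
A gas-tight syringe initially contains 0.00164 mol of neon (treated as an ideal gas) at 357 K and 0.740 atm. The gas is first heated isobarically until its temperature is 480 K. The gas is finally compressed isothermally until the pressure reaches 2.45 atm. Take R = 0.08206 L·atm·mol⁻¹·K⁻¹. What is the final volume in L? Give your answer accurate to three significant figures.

From PV = nRT: V₁ = nRT₁/P₁ = 0.06492 L.
P constant ⇒ V ∝ T: P₂ = P₁; V₂ = V₁·(T₂/T₁) = 0.08729 L.
T constant ⇒ Boyle's law P V = const: T₃ = T₂; V₃ = V₂·(P₂/P₃) = 0.02637 L.

V₃ ≈ 0.0264 L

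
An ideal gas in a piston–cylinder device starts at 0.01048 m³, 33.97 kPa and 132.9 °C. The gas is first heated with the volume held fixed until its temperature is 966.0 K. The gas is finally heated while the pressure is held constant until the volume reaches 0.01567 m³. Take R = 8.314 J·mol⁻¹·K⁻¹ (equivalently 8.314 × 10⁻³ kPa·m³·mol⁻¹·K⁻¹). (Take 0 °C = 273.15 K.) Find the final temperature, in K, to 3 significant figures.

T₃ ≈ 1.44e+03 K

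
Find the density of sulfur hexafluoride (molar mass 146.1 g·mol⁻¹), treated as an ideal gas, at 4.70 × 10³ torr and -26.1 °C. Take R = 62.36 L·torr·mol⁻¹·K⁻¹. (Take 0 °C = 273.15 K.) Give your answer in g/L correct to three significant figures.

ρ ≈ 44.6 g/L

ρ = PM/(RT) = (4.70e+03 × 146.1) / (62.36 × 247.0)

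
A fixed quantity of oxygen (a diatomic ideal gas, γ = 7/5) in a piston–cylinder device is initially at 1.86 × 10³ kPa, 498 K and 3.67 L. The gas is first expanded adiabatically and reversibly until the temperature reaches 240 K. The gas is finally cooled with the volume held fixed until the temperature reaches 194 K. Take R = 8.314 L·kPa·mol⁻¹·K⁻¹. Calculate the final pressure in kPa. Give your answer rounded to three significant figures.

Adiabatic (γ = 7/5), T V^(γ−1) and P V^γ constant: P₂ = P₁·(T₂/T₁)^(γ/(γ−1)) = 144.5 kPa; V₂ = V₁·(T₁/T₂)^(1/(γ−1)) = 22.76 L.
V constant ⇒ P ∝ T: V₃ = V₂; P₃ = P₂·(T₃/T₂) = 116.8 kPa.

P₃ ≈ 117 kPa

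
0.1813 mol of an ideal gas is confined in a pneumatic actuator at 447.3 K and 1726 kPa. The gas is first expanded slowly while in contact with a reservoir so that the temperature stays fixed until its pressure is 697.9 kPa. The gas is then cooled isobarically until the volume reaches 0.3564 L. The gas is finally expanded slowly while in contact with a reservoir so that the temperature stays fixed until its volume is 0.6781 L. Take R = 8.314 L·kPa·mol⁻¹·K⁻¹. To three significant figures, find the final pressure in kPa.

P₄ ≈ 367 kPa

From PV = nRT: V₁ = nRT₁/P₁ = 0.3906 L.
Isothermal, so P V is constant: T₂ = T₁; V₂ = V₁·(P₁/P₂) = 0.9661 L.
P constant ⇒ V ∝ T: P₃ = P₂; T₃ = T₂·(V₃/V₂) = 165.0 K.
T constant ⇒ Boyle's law P V = const: T₄ = T₃; P₄ = P₃·(V₃/V₄) = 366.8 kPa.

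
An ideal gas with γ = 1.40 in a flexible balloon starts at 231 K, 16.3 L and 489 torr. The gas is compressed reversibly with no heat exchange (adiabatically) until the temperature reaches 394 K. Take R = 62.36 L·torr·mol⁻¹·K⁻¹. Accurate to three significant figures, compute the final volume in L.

Reversible adiabatic, γ = 1.40: P₂ = P₁·(T₂/T₁)^(γ/(γ−1)) = 3169 torr; V₂ = V₁·(T₁/T₂)^(1/(γ−1)) = 4.290 L.

V₂ ≈ 4.29 L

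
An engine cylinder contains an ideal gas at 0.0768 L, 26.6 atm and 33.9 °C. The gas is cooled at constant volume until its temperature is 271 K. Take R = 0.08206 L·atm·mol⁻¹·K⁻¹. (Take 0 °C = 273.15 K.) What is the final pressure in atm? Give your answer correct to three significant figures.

P₂ ≈ 23.5 atm

Convert: T₁ = 307.0 K.
Isochoric, so P/T is constant: V₂ = V₁; P₂ = P₁·(T₂/T₁) = 23.48 atm.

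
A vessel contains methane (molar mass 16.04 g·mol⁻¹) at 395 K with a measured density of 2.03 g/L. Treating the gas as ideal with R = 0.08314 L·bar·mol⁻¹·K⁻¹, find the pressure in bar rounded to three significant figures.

P ≈ 4.16 bar

ρ = PM/(RT) ⇒ P = ρRT/M = (2.03 × 0.08314 × 395.0) / 16.04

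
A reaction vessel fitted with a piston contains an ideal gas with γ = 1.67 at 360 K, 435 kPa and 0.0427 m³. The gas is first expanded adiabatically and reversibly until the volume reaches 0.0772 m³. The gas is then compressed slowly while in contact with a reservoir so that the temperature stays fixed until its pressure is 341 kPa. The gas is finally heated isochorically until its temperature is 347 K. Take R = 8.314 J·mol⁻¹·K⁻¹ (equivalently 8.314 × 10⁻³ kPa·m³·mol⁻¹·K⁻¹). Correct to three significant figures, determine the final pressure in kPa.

Reversible adiabatic, γ = 1.67: T₂ = T₁·(V₁/V₂)^(γ−1) = 242.1 K; P₂ = P₁·(V₁/V₂)^γ = 161.8 kPa.
T constant ⇒ Boyle's law P V = const: T₃ = T₂; V₃ = V₂·(P₂/P₃) = 0.03663 m³.
V constant ⇒ P ∝ T: V₄ = V₃; P₄ = P₃·(T₄/T₃) = 488.8 kPa.

P₄ ≈ 489 kPa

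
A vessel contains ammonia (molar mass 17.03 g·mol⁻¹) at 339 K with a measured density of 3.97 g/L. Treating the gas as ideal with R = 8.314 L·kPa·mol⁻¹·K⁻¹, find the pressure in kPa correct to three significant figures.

ρ = PM/(RT) ⇒ P = ρRT/M = (3.97 × 8.314 × 339.0) / 17.03

P ≈ 657 kPa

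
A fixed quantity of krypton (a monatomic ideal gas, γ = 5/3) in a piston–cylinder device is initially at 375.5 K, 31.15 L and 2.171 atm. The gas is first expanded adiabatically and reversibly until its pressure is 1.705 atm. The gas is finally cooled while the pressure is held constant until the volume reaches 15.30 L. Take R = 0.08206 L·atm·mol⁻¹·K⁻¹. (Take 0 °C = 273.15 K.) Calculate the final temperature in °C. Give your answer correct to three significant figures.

T₃ ≈ -128 °C

Adiabatic (γ = 5/3), T V^(γ−1) and P V^γ constant: T₂ = T₁·(P₂/P₁)^((γ−1)/γ) = 340.9 K; V₂ = V₁·(P₁/P₂)^(1/γ) = 36.01 L.
P constant ⇒ V ∝ T: P₃ = P₂; T₃ = T₂·(V₃/V₂) = 144.8 K.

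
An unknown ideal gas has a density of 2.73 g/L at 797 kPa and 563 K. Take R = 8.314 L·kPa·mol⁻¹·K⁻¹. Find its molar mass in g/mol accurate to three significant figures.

ρ = PM/(RT) ⇒ M = ρRT/P = (2.73 × 8.314 × 563.0) / 797

M ≈ 16.0 g/mol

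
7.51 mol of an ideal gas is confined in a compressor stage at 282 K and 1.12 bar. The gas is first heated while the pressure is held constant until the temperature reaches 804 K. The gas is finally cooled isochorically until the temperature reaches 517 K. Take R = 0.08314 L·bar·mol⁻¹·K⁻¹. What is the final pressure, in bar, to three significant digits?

P₃ ≈ 0.720 bar

From PV = nRT: V₁ = nRT₁/P₁ = 157.2 L.
P constant ⇒ V ∝ T: P₂ = P₁; V₂ = V₁·(T₂/T₁) = 448.2 L.
V constant ⇒ P ∝ T: V₃ = V₂; P₃ = P₂·(T₃/T₂) = 0.7202 bar.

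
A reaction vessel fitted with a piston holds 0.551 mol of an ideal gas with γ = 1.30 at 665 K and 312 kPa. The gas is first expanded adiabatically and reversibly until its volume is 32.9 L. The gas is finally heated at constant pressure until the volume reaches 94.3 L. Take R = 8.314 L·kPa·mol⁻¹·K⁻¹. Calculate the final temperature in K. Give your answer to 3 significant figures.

From PV = nRT: V₁ = nRT₁/P₁ = 9.764 L.
Adiabatic (γ = 1.30), T V^(γ−1) and P V^γ constant: T₂ = T₁·(V₁/V₂)^(γ−1) = 461.9 K; P₂ = P₁·(V₁/V₂)^γ = 64.32 kPa.
Isobaric, so V/T is constant: P₃ = P₂; T₃ = T₂·(V₃/V₂) = 1324 K.

T₃ ≈ 1.32e+03 K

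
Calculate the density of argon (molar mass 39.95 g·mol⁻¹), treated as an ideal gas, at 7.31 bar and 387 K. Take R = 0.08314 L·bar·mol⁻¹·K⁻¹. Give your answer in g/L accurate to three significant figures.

ρ ≈ 9.08 g/L

ρ = PM/(RT) = (7.31 × 39.95) / (0.08314 × 387.0)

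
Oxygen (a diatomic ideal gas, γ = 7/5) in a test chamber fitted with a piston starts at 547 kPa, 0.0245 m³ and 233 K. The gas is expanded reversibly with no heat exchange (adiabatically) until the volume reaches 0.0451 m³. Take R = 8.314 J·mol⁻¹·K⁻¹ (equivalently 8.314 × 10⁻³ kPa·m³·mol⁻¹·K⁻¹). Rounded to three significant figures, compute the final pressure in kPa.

P₂ ≈ 233 kPa

Adiabatic (γ = 7/5), T V^(γ−1) and P V^γ constant: T₂ = T₁·(V₁/V₂)^(γ−1) = 182.5 K; P₂ = P₁·(V₁/V₂)^γ = 232.8 kPa.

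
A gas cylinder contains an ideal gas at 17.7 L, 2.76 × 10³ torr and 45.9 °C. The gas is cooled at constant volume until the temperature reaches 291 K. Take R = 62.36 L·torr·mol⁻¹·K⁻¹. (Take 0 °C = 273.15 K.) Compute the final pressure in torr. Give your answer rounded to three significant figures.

P₂ ≈ 2.52e+03 torr

Convert: T₁ = 319.0 K.
V constant ⇒ P ∝ T: V₂ = V₁; P₂ = P₁·(T₂/T₁) = 2517 torr.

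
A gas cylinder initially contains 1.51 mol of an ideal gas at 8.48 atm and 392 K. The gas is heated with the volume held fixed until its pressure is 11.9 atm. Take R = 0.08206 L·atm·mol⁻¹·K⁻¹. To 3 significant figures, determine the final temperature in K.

From PV = nRT: V₁ = nRT₁/P₁ = 5.728 L.
Isochoric, so P/T is constant: V₂ = V₁; T₂ = T₁·(P₂/P₁) = 550.1 K.

T₂ ≈ 550 K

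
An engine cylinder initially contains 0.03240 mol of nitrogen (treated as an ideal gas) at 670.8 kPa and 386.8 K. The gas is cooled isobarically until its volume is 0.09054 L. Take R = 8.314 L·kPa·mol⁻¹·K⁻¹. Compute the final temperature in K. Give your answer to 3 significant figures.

From PV = nRT: V₁ = nRT₁/P₁ = 0.1553 L.
P constant ⇒ V ∝ T: P₂ = P₁; T₂ = T₁·(V₂/V₁) = 225.5 K.

T₂ ≈ 225 K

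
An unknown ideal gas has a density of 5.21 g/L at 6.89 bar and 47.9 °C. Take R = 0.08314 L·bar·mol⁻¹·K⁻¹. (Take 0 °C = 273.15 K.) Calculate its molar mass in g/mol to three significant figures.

ρ = PM/(RT) ⇒ M = ρRT/P = (5.21 × 0.08314 × 321.0) / 6.89

M ≈ 20.2 g/mol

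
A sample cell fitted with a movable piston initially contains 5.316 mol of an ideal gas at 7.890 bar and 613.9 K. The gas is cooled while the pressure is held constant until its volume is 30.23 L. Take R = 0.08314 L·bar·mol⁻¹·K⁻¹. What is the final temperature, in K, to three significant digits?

From PV = nRT: V₁ = nRT₁/P₁ = 34.39 L.
P constant ⇒ V ∝ T: P₂ = P₁; T₂ = T₁·(V₂/V₁) = 539.7 K.

T₂ ≈ 540 K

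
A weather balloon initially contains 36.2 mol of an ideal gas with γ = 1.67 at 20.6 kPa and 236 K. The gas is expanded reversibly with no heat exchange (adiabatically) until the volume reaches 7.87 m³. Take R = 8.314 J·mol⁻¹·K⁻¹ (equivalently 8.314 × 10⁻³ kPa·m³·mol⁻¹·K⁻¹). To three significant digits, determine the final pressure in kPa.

P₂ ≈ 5.19 kPa

From PV = nRT: V₁ = nRT₁/P₁ = 3.448 m³.
Adiabatic (γ = 1.67), T V^(γ−1) and P V^γ constant: T₂ = T₁·(V₁/V₂)^(γ−1) = 135.8 K; P₂ = P₁·(V₁/V₂)^γ = 5.192 kPa.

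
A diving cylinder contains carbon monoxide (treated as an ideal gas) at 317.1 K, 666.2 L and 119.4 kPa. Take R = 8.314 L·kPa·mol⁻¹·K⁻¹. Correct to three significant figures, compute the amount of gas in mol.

PV = nRT ⇒ n = PV/(RT) = (119.4 × 666.2) / (8.314 × 317.1)

n ≈ 30.2 mol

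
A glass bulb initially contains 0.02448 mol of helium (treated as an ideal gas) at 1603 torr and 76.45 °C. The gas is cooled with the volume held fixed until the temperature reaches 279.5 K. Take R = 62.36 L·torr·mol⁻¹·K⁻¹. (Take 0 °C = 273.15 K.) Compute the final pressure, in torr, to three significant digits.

Convert: T₁ = 349.6 K.
From PV = nRT: V₁ = nRT₁/P₁ = 0.3329 L.
V constant ⇒ P ∝ T: V₂ = V₁; P₂ = P₁·(T₂/T₁) = 1282 torr.

P₂ ≈ 1.28e+03 torr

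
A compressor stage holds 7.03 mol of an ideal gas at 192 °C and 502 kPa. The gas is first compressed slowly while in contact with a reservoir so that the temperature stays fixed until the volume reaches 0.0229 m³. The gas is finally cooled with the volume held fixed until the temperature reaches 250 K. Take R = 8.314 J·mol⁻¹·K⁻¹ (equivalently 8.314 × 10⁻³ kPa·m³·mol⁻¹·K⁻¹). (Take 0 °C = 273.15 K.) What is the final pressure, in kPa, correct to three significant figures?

P₃ ≈ 638 kPa

Convert: T₁ = 465.1 K.
From PV = nRT: V₁ = nRT₁/P₁ = 0.05416 m³.
Isothermal, so P V is constant: T₂ = T₁; P₂ = P₁·(V₁/V₂) = 1187 kPa.
V constant ⇒ P ∝ T: V₃ = V₂; P₃ = P₂·(T₃/T₂) = 638.1 kPa.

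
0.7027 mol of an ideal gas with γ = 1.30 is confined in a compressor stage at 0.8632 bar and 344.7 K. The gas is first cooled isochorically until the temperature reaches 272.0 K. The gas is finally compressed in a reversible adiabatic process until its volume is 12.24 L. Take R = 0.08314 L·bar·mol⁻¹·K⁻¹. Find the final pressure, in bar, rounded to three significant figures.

P₃ ≈ 1.58 bar

From PV = nRT: V₁ = nRT₁/P₁ = 23.33 L.
Isochoric, so P/T is constant: V₂ = V₁; P₂ = P₁·(T₂/T₁) = 0.6811 bar.
Adiabatic (γ = 1.30), T V^(γ−1) and P V^γ constant: T₃ = T₂·(V₂/V₃)^(γ−1) = 330.1 K; P₃ = P₂·(V₂/V₃)^γ = 1.575 bar.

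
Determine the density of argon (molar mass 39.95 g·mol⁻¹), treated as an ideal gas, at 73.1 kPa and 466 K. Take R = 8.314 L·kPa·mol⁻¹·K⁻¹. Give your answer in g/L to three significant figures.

ρ = PM/(RT) = (73.1 × 39.95) / (8.314 × 466.0)

ρ ≈ 0.754 g/L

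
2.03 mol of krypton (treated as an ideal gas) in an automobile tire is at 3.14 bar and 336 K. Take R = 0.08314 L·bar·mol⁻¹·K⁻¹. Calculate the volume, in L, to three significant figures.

V ≈ 18.1 L

PV = nRT ⇒ V = nRT/P = (2.03 × 0.08314 × 336) / 3.14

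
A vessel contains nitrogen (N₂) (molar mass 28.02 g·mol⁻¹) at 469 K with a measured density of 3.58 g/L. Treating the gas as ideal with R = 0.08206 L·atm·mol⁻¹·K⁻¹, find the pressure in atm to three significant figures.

ρ = PM/(RT) ⇒ P = ρRT/M = (3.58 × 0.08206 × 469.0) / 28.02

P ≈ 4.92 atm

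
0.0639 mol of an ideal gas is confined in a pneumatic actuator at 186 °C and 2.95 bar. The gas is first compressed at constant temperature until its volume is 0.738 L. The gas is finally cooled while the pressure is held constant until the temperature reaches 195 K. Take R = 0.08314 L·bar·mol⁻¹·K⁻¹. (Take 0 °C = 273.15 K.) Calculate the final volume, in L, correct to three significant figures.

Convert: T₁ = 459.1 K.
From PV = nRT: V₁ = nRT₁/P₁ = 0.8269 L.
T constant ⇒ Boyle's law P V = const: T₂ = T₁; P₂ = P₁·(V₁/V₂) = 3.305 bar.
Isobaric, so V/T is constant: P₃ = P₂; V₃ = V₂·(T₃/T₂) = 0.3134 L.

V₃ ≈ 0.313 L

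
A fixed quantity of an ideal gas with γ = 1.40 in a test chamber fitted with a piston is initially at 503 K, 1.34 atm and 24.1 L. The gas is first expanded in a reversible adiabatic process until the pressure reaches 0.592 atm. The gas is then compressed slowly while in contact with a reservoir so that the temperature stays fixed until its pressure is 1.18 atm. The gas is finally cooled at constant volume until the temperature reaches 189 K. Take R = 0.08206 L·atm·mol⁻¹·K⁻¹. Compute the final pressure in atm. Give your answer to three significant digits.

P₄ ≈ 0.560 atm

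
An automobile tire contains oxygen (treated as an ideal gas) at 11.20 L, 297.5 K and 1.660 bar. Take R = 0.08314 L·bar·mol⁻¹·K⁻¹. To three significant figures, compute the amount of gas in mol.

PV = nRT ⇒ n = PV/(RT) = (1.660 × 11.20) / (0.08314 × 297.5)

n ≈ 0.752 mol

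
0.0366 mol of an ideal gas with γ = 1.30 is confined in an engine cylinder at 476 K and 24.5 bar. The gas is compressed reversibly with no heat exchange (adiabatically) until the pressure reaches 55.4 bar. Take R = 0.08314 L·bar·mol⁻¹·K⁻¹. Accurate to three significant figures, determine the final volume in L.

From PV = nRT: V₁ = nRT₁/P₁ = 0.05912 L.
Adiabatic (γ = 1.30), T V^(γ−1) and P V^γ constant: T₂ = T₁·(P₂/P₁)^((γ−1)/γ) = 574.6 K; V₂ = V₁·(P₁/P₂)^(1/γ) = 0.03156 L.

V₂ ≈ 0.0316 L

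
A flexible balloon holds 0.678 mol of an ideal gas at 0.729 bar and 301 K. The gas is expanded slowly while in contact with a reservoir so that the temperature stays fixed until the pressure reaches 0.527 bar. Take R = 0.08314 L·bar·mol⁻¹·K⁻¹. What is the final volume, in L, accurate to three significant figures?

From PV = nRT: V₁ = nRT₁/P₁ = 23.27 L.
T constant ⇒ Boyle's law P V = const: T₂ = T₁; V₂ = V₁·(P₁/P₂) = 32.20 L.

V₂ ≈ 32.2 L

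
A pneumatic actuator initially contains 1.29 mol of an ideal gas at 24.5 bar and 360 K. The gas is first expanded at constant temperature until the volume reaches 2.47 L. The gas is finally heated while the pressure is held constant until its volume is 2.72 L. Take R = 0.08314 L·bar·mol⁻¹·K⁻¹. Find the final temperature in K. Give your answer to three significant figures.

From PV = nRT: V₁ = nRT₁/P₁ = 1.576 L.
Isothermal, so P V is constant: T₂ = T₁; P₂ = P₁·(V₁/V₂) = 15.63 bar.
Isobaric, so V/T is constant: P₃ = P₂; T₃ = T₂·(V₃/V₂) = 396.4 K.

T₃ ≈ 396 K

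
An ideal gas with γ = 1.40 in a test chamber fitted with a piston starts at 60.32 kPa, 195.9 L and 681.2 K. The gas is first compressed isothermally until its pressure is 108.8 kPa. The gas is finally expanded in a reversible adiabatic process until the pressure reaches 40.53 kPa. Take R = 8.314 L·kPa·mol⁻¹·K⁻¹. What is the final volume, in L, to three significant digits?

V₃ ≈ 220 L

T constant ⇒ Boyle's law P V = const: T₂ = T₁; V₂ = V₁·(P₁/P₂) = 108.6 L.
Adiabatic (γ = 1.40), T V^(γ−1) and P V^γ constant: T₃ = T₂·(P₃/P₂)^((γ−1)/γ) = 513.7 K; V₃ = V₂·(P₂/P₃)^(1/γ) = 219.9 L.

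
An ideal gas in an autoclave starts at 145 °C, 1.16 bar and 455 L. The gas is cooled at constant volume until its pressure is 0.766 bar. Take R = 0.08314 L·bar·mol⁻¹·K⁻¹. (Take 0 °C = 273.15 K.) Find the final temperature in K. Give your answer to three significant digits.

Convert: T₁ = 418.1 K.
V constant ⇒ P ∝ T: V₂ = V₁; T₂ = T₁·(P₂/P₁) = 276.1 K.

T₂ ≈ 276 K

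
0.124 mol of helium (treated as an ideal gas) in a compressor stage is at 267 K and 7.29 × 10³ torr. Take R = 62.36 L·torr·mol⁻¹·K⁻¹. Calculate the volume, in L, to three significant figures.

V ≈ 0.283 L

PV = nRT ⇒ V = nRT/P = (0.124 × 62.36 × 267) / 7.29e+03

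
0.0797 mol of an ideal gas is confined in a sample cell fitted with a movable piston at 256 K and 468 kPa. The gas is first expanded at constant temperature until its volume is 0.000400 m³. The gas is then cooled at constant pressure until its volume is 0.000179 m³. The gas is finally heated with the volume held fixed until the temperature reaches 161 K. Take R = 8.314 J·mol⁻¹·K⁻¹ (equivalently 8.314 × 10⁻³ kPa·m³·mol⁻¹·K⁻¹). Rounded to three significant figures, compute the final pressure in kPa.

From PV = nRT: V₁ = nRT₁/P₁ = 0.0003625 m³.
T constant ⇒ Boyle's law P V = const: T₂ = T₁; P₂ = P₁·(V₁/V₂) = 424.1 kPa.
P constant ⇒ V ∝ T: P₃ = P₂; T₃ = T₂·(V₃/V₂) = 114.6 K.
V constant ⇒ P ∝ T: V₄ = V₃; P₄ = P₃·(T₄/T₃) = 596.0 kPa.

P₄ ≈ 596 kPa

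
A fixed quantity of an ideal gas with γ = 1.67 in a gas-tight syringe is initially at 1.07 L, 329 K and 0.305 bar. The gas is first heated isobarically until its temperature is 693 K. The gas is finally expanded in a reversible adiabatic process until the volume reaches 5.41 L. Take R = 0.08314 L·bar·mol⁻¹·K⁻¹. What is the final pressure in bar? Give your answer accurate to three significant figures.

P₃ ≈ 0.0707 bar

Isobaric, so V/T is constant: P₂ = P₁; V₂ = V₁·(T₂/T₁) = 2.254 L.
Adiabatic (γ = 1.67), T V^(γ−1) and P V^γ constant: T₃ = T₂·(V₂/V₃)^(γ−1) = 385.4 K; P₃ = P₂·(V₂/V₃)^γ = 0.07067 bar.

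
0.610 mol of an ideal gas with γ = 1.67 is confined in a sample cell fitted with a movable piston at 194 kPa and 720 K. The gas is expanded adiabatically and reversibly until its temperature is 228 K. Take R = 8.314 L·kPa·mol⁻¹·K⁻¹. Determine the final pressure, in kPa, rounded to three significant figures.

P₂ ≈ 11.0 kPa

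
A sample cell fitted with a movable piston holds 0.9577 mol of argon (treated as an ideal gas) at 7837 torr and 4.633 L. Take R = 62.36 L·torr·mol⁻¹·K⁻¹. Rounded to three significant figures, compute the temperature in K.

PV = nRT ⇒ T = PV/(nR) = (7837 × 4.633) / (0.9577 × 62.36)

T ≈ 608 K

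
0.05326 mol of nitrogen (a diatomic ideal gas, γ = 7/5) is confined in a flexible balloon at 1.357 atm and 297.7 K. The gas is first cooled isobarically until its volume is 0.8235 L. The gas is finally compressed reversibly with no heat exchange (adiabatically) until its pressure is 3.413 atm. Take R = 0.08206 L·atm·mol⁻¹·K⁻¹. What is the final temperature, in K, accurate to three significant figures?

T₃ ≈ 333 K

From PV = nRT: V₁ = nRT₁/P₁ = 0.9588 L.
P constant ⇒ V ∝ T: P₂ = P₁; T₂ = T₁·(V₂/V₁) = 255.7 K.
Reversible adiabatic, γ = 7/5: T₃ = T₂·(P₃/P₂)^((γ−1)/γ) = 332.8 K; V₃ = V₂·(P₂/P₃)^(1/γ) = 0.4261 L.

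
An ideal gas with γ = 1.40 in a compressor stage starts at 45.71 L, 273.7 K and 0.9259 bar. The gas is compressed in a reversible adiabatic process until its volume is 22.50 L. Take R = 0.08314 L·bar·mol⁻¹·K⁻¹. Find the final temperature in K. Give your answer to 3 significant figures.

T₂ ≈ 363 K

Reversible adiabatic, γ = 1.40: T₂ = T₁·(V₁/V₂)^(γ−1) = 363.4 K; P₂ = P₁·(V₁/V₂)^γ = 2.498 bar.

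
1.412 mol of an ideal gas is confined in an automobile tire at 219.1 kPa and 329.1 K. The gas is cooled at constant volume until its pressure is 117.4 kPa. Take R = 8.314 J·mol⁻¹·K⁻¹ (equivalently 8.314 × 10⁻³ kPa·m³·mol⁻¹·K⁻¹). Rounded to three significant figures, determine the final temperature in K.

T₂ ≈ 176 K

From PV = nRT: V₁ = nRT₁/P₁ = 0.01763 m³.
V constant ⇒ P ∝ T: V₂ = V₁; T₂ = T₁·(P₂/P₁) = 176.3 K.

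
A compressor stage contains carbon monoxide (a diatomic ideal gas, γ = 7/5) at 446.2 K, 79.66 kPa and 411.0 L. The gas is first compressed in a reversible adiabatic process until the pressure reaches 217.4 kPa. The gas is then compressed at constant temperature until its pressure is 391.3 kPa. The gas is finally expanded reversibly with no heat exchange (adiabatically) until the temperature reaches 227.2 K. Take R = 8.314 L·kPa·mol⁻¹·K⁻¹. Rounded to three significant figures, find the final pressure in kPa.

Adiabatic (γ = 7/5), T V^(γ−1) and P V^γ constant: T₂ = T₁·(P₂/P₁)^((γ−1)/γ) = 594.4 K; V₂ = V₁·(P₁/P₂)^(1/γ) = 200.6 L.
T constant ⇒ Boyle's law P V = const: T₃ = T₂; V₃ = V₂·(P₂/P₃) = 111.5 L.
Reversible adiabatic, γ = 7/5: P₄ = P₃·(T₄/T₃)^(γ/(γ−1)) = 13.51 kPa; V₄ = V₃·(T₃/T₄)^(1/(γ−1)) = 1234 L.

P₄ ≈ 13.5 kPa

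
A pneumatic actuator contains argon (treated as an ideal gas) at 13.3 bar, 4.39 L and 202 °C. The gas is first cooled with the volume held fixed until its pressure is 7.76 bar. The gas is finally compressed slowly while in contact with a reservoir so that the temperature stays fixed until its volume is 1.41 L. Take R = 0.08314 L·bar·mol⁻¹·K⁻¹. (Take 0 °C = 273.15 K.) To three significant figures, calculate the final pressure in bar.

Convert: T₁ = 475.1 K.
V constant ⇒ P ∝ T: V₂ = V₁; T₂ = T₁·(P₂/P₁) = 277.2 K.
T constant ⇒ Boyle's law P V = const: T₃ = T₂; P₃ = P₂·(V₂/V₃) = 24.16 bar.

P₃ ≈ 24.2 bar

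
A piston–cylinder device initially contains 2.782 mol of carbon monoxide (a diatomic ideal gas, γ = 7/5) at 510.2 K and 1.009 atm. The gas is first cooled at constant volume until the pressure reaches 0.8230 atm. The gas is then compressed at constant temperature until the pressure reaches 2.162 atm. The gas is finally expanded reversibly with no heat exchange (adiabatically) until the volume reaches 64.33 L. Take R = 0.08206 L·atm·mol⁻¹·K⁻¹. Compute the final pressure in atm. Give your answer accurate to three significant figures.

P₄ ≈ 1.27 atm

From PV = nRT: V₁ = nRT₁/P₁ = 115.4 L.
Isochoric, so P/T is constant: V₂ = V₁; T₂ = T₁·(P₂/P₁) = 416.1 K.
Isothermal, so P V is constant: T₃ = T₂; V₃ = V₂·(P₂/P₃) = 43.94 L.
Adiabatic (γ = 7/5), T V^(γ−1) and P V^γ constant: T₄ = T₃·(V₃/V₄)^(γ−1) = 357.3 K; P₄ = P₃·(V₃/V₄)^γ = 1.268 atm.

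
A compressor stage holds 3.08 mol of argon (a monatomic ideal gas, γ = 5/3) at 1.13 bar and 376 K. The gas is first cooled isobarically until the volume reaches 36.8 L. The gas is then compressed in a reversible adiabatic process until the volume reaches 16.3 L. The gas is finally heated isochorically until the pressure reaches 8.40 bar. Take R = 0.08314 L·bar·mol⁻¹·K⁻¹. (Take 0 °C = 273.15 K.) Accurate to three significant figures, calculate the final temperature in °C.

From PV = nRT: V₁ = nRT₁/P₁ = 85.21 L.
P constant ⇒ V ∝ T: P₂ = P₁; T₂ = T₁·(V₂/V₁) = 162.4 K.
Reversible adiabatic, γ = 5/3: T₃ = T₂·(V₂/V₃)^(γ−1) = 279.5 K; P₃ = P₂·(V₂/V₃)^γ = 4.390 bar.
Isochoric, so P/T is constant: V₄ = V₃; T₄ = T₃·(P₄/P₃) = 534.7 K.

T₄ ≈ 262 °C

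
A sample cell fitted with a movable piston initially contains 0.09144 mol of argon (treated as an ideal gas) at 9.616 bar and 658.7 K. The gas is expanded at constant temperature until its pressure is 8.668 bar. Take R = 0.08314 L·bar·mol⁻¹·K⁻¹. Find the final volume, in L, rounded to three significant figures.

V₂ ≈ 0.578 L

From PV = nRT: V₁ = nRT₁/P₁ = 0.5208 L.
T constant ⇒ Boyle's law P V = const: T₂ = T₁; V₂ = V₁·(P₁/P₂) = 0.5777 L.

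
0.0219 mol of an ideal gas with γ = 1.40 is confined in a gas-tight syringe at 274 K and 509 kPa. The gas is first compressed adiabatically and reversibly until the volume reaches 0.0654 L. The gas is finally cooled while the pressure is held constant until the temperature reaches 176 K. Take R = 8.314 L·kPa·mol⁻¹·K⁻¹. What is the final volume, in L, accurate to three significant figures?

From PV = nRT: V₁ = nRT₁/P₁ = 0.09801 L.
Adiabatic (γ = 1.40), T V^(γ−1) and P V^γ constant: T₂ = T₁·(V₁/V₂)^(γ−1) = 322.1 K; P₂ = P₁·(V₁/V₂)^γ = 896.8 kPa.
P constant ⇒ V ∝ T: P₃ = P₂; V₃ = V₂·(T₃/T₂) = 0.03573 L.

V₃ ≈ 0.0357 L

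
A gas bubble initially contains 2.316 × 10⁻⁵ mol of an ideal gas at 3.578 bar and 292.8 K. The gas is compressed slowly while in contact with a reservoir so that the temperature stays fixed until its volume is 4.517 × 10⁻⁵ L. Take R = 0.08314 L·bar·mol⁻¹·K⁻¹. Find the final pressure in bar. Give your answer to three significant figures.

From PV = nRT: V₁ = nRT₁/P₁ = 0.0001576 L.
Isothermal, so P V is constant: T₂ = T₁; P₂ = P₁·(V₁/V₂) = 12.48 bar.

P₂ ≈ 12.5 bar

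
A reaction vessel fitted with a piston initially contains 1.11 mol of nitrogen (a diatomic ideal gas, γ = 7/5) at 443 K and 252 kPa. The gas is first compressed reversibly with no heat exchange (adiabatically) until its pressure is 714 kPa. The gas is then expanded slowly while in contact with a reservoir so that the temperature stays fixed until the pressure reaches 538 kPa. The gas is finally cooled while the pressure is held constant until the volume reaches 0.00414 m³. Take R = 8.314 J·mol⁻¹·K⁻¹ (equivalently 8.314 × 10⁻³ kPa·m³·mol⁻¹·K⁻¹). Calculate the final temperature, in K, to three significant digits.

T₄ ≈ 241 K

From PV = nRT: V₁ = nRT₁/P₁ = 0.01622 m³.
Adiabatic (γ = 7/5), T V^(γ−1) and P V^γ constant: T₂ = T₁·(P₂/P₁)^((γ−1)/γ) = 596.5 K; V₂ = V₁·(P₁/P₂)^(1/γ) = 0.007710 m³.
T constant ⇒ Boyle's law P V = const: T₃ = T₂; V₃ = V₂·(P₂/P₃) = 0.01023 m³.
P constant ⇒ V ∝ T: P₄ = P₃; T₄ = T₃·(V₄/V₃) = 241.4 K.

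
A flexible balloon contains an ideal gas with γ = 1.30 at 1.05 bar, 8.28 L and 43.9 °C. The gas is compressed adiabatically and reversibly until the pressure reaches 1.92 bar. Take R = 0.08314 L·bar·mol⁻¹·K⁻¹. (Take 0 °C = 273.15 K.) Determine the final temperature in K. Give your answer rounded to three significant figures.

Convert: T₁ = 317.0 K.
Adiabatic (γ = 1.30), T V^(γ−1) and P V^γ constant: T₂ = T₁·(P₂/P₁)^((γ−1)/γ) = 364.4 K; V₂ = V₁·(P₁/P₂)^(1/γ) = 5.205 L.

T₂ ≈ 364 K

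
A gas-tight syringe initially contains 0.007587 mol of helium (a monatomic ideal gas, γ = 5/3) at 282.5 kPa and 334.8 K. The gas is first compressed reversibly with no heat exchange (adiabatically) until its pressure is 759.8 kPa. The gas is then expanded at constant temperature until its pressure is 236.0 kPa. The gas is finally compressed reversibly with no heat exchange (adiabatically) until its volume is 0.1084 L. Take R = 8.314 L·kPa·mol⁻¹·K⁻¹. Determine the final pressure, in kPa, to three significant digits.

From PV = nRT: V₁ = nRT₁/P₁ = 0.07476 L.
Reversible adiabatic, γ = 5/3: T₂ = T₁·(P₂/P₁)^((γ−1)/γ) = 497.3 K; V₂ = V₁·(P₁/P₂)^(1/γ) = 0.04129 L.
Isothermal, so P V is constant: T₃ = T₂; V₃ = V₂·(P₂/P₃) = 0.1329 L.
Adiabatic (γ = 5/3), T V^(γ−1) and P V^γ constant: T₄ = T₃·(V₃/V₄)^(γ−1) = 569.8 K; P₄ = P₃·(V₃/V₄)^γ = 331.6 kPa.

P₄ ≈ 332 kPa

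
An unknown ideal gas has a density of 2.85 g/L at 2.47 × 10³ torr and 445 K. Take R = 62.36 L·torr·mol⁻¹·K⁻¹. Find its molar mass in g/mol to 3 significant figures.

M ≈ 32.0 g/mol

ρ = PM/(RT) ⇒ M = ρRT/P = (2.85 × 62.36 × 445.0) / 2.47e+03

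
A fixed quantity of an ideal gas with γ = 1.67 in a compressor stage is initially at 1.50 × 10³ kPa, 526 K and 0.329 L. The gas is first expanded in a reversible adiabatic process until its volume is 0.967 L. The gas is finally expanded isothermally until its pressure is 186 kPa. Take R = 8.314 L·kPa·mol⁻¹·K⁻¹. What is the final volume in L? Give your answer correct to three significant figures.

V₃ ≈ 1.29 L

Adiabatic (γ = 1.67), T V^(γ−1) and P V^γ constant: T₂ = T₁·(V₁/V₂)^(γ−1) = 255.4 K; P₂ = P₁·(V₁/V₂)^γ = 247.8 kPa.
T constant ⇒ Boyle's law P V = const: T₃ = T₂; V₃ = V₂·(P₂/P₃) = 1.288 L.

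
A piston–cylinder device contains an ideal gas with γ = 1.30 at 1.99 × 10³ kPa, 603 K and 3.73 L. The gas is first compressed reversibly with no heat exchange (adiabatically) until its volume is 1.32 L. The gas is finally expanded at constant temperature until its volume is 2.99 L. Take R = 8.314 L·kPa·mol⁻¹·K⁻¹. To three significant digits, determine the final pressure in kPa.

P₃ ≈ 3.39e+03 kPa

Adiabatic (γ = 1.30), T V^(γ−1) and P V^γ constant: T₂ = T₁·(V₁/V₂)^(γ−1) = 823.5 K; P₂ = P₁·(V₁/V₂)^γ = 7679 kPa.
T constant ⇒ Boyle's law P V = const: T₃ = T₂; P₃ = P₂·(V₂/V₃) = 3390 kPa.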